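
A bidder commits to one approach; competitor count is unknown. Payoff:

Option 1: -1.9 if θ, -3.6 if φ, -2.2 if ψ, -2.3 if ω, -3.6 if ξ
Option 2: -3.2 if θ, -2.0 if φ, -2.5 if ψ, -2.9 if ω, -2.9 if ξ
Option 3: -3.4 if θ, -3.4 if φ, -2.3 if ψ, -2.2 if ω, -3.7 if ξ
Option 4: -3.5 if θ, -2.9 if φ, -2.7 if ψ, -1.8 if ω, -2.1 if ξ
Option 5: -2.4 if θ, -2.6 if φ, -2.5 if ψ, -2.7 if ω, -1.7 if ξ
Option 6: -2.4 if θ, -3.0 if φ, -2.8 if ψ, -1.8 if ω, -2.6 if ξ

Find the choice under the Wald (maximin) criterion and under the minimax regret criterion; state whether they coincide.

maximin → Option 5; minimax regret → Option 5 (agree)

Row minima: Option 1=-3.6, Option 2=-3.2, Option 3=-3.7, Option 4=-3.5, Option 5=-2.7, Option 6=-3.0
Best worst-case = -2.7 → Option 5.
Column bests: θ=-1.9, φ=-2.0, ψ=-2.2, ω=-1.8, ξ=-1.7.
Option 1 regrets: 0.0, 1.6, 0.0, 0.5, 1.9 → max 1.9
Option 2 regrets: 1.3, 0.0, 0.3, 1.1, 1.2 → max 1.3
Option 3 regrets: 1.5, 1.4, 0.1, 0.4, 2.0 → max 2.0
Option 4 regrets: 1.6, 0.9, 0.5, 0.0, 0.4 → max 1.6
Option 5 regrets: 0.5, 0.6, 0.3, 0.9, 0.0 → max 0.9
Option 6 regrets: 0.5, 1.0, 0.6, 0.0, 0.9 → max 1.0
Smallest max regret = 0.9 → Option 5.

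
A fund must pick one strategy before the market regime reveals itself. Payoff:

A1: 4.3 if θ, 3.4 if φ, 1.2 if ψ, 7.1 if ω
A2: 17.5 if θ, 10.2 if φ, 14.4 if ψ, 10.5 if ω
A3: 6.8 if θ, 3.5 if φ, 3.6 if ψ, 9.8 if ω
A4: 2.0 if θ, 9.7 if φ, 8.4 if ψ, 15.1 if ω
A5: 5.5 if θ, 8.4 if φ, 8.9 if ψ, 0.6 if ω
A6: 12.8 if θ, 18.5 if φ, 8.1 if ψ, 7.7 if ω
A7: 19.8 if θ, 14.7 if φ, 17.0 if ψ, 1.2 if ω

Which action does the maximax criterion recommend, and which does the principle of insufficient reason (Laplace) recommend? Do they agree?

Row maxima: A1=7.1, A2=17.5, A3=9.8, A4=15.1, A5=8.9, A6=18.5, A7=19.8
Best best-case = 19.8 → A7.
Row averages: A1=4, A2=13.15, A3=5.925, A4=8.8, A5=5.85, A6=11.775, A7=13.175
Highest average = 13.175 → A7.

maximax → A7; laplace → A7 (agree)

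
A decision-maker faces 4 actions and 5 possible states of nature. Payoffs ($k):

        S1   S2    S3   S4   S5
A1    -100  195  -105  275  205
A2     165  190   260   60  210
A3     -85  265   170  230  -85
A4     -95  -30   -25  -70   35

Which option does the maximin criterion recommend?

Row minima: A1=-105, A2=60, A3=-85, A4=-95
Best worst-case = 60 → A2.

A2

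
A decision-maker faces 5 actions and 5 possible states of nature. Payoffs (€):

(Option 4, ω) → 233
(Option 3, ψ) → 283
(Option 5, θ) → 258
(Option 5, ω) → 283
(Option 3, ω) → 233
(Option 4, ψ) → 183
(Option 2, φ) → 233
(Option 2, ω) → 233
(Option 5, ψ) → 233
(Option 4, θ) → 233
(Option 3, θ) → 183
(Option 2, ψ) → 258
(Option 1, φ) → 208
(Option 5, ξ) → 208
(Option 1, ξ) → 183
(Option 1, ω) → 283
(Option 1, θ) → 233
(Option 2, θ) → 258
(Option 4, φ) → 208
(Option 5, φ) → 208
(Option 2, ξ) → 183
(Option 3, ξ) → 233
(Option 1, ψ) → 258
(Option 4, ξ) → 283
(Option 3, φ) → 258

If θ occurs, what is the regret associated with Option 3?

75

Best payoff under θ is 258.
Regret = 258 − 183 = 75.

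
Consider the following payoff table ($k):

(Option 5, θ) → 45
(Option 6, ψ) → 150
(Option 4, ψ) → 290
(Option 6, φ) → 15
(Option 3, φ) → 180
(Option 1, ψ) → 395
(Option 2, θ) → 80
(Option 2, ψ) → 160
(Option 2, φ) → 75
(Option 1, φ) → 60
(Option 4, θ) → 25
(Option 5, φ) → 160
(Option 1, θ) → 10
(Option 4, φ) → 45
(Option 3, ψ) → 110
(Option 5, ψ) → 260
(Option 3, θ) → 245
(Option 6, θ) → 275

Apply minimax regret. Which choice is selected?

Option 5

Column bests: θ=275, φ=180, ψ=395.
Option 1 regrets: 265, 120, 0 → max 265
Option 2 regrets: 195, 105, 235 → max 235
Option 3 regrets: 30, 0, 285 → max 285
Option 4 regrets: 250, 135, 105 → max 250
Option 5 regrets: 230, 20, 135 → max 230
Option 6 regrets: 0, 165, 245 → max 245
Smallest max regret = 230 → Option 5.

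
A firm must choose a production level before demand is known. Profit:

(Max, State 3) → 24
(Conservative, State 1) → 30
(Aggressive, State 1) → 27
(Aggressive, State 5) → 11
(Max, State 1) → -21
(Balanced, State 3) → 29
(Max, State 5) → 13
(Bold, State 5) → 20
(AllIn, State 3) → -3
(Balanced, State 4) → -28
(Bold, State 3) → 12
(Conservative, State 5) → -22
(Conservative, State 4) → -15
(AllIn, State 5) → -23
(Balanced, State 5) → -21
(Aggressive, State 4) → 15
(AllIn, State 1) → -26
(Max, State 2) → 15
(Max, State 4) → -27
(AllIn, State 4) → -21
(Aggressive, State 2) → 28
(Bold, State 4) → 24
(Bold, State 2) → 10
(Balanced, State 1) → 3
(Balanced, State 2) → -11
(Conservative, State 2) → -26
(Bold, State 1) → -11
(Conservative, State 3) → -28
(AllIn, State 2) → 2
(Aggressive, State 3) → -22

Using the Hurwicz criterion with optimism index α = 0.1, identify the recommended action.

Conservative: 0.1·30 + 0.9·(-28) = -22.2
Balanced: 0.1·29 + 0.9·(-28) = -22.3
Aggressive: 0.1·28 + 0.9·(-22) = -17
Bold: 0.1·24 + 0.9·(-11) = -7.5
AllIn: 0.1·2 + 0.9·(-26) = -23.2
Max: 0.1·24 + 0.9·(-27) = -21.9
Highest Hurwicz score = -7.5 → Bold.

Bold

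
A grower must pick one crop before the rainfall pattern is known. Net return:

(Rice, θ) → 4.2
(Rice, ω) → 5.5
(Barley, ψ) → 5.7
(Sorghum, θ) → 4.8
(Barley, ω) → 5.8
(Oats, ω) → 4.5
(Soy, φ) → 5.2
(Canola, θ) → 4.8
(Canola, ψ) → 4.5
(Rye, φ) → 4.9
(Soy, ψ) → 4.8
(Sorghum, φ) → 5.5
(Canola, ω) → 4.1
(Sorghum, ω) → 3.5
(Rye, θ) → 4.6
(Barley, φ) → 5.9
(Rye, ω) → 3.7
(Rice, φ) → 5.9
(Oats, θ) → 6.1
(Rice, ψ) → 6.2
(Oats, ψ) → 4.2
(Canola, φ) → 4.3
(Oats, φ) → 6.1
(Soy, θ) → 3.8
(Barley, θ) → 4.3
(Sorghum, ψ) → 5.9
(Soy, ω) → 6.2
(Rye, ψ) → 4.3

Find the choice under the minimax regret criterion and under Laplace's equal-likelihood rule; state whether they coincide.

minimax regret → Barley; laplace → Rice (disagree)

Column bests: θ=6.1, φ=6.1, ψ=6.2, ω=6.2.
Rye regrets: 1.5, 1.2, 1.9, 2.5 → max 2.5
Canola regrets: 1.3, 1.8, 1.7, 2.1 → max 2.1
Barley regrets: 1.8, 0.2, 0.5, 0.4 → max 1.8
Soy regrets: 2.3, 0.9, 1.4, 0.0 → max 2.3
Oats regrets: 0.0, 0.0, 2.0, 1.7 → max 2.0
Rice regrets: 1.9, 0.2, 0.0, 0.7 → max 1.9
Sorghum regrets: 1.3, 0.6, 0.3, 2.7 → max 2.7
Smallest max regret = 1.8 → Barley.
Row averages: Rye=4.375, Canola=4.425, Barley=5.425, Soy=5, Oats=5.225, Rice=5.45, Sorghum=4.925
Highest average = 5.45 → Rice.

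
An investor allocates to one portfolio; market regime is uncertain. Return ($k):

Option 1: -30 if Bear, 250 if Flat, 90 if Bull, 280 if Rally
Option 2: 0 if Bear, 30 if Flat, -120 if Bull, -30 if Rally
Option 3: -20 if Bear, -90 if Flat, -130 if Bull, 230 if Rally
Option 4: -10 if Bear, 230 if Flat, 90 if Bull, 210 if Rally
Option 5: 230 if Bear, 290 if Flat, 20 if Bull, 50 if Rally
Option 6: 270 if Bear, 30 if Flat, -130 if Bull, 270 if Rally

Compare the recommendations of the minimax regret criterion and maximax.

Column bests: Bear=270, Flat=290, Bull=90, Rally=280.
Option 1 regrets: 300, 40, 0, 0 → max 300
Option 2 regrets: 270, 260, 210, 310 → max 310
Option 3 regrets: 290, 380, 220, 50 → max 380
Option 4 regrets: 280, 60, 0, 70 → max 280
Option 5 regrets: 40, 0, 70, 230 → max 230
Option 6 regrets: 0, 260, 220, 10 → max 260
Smallest max regret = 230 → Option 5.
Row maxima: Option 1=280, Option 2=30, Option 3=230, Option 4=230, Option 5=290, Option 6=270
Best best-case = 290 → Option 5.

minimax regret → Option 5; maximax → Option 5 (agree)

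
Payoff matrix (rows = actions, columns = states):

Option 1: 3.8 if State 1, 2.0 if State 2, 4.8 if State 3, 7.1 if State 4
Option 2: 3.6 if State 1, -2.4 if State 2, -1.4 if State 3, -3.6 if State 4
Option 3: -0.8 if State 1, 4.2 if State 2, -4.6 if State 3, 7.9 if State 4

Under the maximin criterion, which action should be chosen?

Row minima: Option 1=2.0, Option 2=-3.6, Option 3=-4.6
Best worst-case = 2.0 → Option 1.

Option 1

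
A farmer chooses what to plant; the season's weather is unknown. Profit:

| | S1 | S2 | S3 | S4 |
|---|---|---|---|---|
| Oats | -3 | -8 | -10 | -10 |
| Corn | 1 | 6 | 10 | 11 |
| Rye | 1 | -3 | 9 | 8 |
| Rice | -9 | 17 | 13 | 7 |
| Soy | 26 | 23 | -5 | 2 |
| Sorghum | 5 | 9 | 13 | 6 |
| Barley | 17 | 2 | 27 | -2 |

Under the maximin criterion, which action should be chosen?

Row minima: Oats=-10, Corn=1, Rye=-3, Rice=-9, Soy=-5, Sorghum=5, Barley=-2
Best worst-case = 5 → Sorghum.

Sorghum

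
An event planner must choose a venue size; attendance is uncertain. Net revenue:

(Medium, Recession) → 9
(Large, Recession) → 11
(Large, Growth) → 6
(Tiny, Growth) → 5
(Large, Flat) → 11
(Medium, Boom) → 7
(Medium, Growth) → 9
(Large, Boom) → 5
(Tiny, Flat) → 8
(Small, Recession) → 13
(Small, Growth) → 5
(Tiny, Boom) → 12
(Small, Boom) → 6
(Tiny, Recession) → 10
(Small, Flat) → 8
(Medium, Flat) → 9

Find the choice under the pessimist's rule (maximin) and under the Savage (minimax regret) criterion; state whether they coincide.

Row minima: Tiny=5, Small=5, Medium=7, Large=5
Best worst-case = 7 → Medium.
Column bests: Recession=13, Flat=11, Growth=9, Boom=12.
Tiny regrets: 3, 3, 4, 0 → max 4
Small regrets: 0, 3, 4, 6 → max 6
Medium regrets: 4, 2, 0, 5 → max 5
Large regrets: 2, 0, 3, 7 → max 7
Smallest max regret = 4 → Tiny.

maximin → Medium; minimax regret → Tiny (disagree)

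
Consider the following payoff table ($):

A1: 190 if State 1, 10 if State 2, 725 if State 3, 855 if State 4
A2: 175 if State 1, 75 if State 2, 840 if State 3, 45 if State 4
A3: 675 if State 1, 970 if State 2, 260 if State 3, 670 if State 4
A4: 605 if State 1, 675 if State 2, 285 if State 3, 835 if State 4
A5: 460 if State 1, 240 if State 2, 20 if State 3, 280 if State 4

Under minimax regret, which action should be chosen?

A4

Column bests: State 1=675, State 2=970, State 3=840, State 4=855.
A1 regrets: 485, 960, 115, 0 → max 960
A2 regrets: 500, 895, 0, 810 → max 895
A3 regrets: 0, 0, 580, 185 → max 580
A4 regrets: 70, 295, 555, 20 → max 555
A5 regrets: 215, 730, 820, 575 → max 820
Smallest max regret = 555 → A4.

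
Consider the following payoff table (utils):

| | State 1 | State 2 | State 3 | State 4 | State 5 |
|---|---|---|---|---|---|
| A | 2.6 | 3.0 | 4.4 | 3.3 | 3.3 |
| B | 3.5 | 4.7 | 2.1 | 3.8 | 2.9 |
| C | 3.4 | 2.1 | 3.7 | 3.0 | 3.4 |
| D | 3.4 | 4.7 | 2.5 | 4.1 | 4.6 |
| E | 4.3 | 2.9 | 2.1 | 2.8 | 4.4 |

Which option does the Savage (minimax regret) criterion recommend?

A

Column bests: State 1=4.3, State 2=4.7, State 3=4.4, State 4=4.1, State 5=4.6.
A regrets: 1.7, 1.7, 0.0, 0.8, 1.3 → max 1.7
B regrets: 0.8, 0.0, 2.3, 0.3, 1.7 → max 2.3
C regrets: 0.9, 2.6, 0.7, 1.1, 1.2 → max 2.6
D regrets: 0.9, 0.0, 1.9, 0.0, 0.0 → max 1.9
E regrets: 0.0, 1.8, 2.3, 1.3, 0.2 → max 2.3
Smallest max regret = 1.7 → A.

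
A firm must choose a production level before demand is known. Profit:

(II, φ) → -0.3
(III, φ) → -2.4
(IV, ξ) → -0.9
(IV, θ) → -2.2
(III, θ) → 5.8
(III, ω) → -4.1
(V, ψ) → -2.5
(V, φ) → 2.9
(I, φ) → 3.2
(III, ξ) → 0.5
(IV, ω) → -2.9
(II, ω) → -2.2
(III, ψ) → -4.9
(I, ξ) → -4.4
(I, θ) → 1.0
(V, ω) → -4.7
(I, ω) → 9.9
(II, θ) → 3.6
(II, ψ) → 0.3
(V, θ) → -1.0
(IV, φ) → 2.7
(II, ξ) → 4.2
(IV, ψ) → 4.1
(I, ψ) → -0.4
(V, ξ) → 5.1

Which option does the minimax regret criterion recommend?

Column bests: θ=5.8, φ=3.2, ψ=4.1, ω=9.9, ξ=5.1.
I regrets: 4.8, 0.0, 4.5, 0.0, 9.5 → max 9.5
II regrets: 2.2, 3.5, 3.8, 12.1, 0.9 → max 12.1
III regrets: 0.0, 5.6, 9.0, 14.0, 4.6 → max 14.0
IV regrets: 8.0, 0.5, 0.0, 12.8, 6.0 → max 12.8
V regrets: 6.8, 0.3, 6.6, 14.6, 0.0 → max 14.6
Smallest max regret = 9.5 → I.

I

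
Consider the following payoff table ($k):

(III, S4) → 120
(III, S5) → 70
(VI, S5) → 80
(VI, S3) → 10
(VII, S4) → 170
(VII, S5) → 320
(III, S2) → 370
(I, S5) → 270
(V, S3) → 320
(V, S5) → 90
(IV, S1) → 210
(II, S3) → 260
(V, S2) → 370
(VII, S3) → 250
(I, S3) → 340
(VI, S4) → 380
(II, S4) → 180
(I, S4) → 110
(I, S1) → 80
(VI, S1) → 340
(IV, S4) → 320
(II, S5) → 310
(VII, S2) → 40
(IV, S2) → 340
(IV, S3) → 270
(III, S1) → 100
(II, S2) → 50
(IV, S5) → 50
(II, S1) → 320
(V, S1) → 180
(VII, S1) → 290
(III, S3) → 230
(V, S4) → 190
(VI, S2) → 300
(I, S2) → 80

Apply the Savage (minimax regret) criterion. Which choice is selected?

Column bests: S1=340, S2=370, S3=340, S4=380, S5=320.
I regrets: 260, 290, 0, 270, 50 → max 290
II regrets: 20, 320, 80, 200, 10 → max 320
III regrets: 240, 0, 110, 260, 250 → max 260
IV regrets: 130, 30, 70, 60, 270 → max 270
V regrets: 160, 0, 20, 190, 230 → max 230
VI regrets: 0, 70, 330, 0, 240 → max 330
VII regrets: 50, 330, 90, 210, 0 → max 330
Smallest max regret = 230 → V.

V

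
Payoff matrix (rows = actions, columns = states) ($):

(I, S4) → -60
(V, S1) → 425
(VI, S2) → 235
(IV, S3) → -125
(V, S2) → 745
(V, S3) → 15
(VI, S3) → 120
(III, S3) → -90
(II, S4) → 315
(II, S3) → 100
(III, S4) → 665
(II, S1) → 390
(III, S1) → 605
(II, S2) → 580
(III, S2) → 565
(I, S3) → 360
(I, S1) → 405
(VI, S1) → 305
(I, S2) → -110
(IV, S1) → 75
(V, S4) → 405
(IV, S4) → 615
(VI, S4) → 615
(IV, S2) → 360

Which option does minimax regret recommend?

Column bests: S1=605, S2=745, S3=360, S4=665.
I regrets: 200, 855, 0, 725 → max 855
II regrets: 215, 165, 260, 350 → max 350
III regrets: 0, 180, 450, 0 → max 450
IV regrets: 530, 385, 485, 50 → max 530
V regrets: 180, 0, 345, 260 → max 345
VI regrets: 300, 510, 240, 50 → max 510
Smallest max regret = 345 → V.

V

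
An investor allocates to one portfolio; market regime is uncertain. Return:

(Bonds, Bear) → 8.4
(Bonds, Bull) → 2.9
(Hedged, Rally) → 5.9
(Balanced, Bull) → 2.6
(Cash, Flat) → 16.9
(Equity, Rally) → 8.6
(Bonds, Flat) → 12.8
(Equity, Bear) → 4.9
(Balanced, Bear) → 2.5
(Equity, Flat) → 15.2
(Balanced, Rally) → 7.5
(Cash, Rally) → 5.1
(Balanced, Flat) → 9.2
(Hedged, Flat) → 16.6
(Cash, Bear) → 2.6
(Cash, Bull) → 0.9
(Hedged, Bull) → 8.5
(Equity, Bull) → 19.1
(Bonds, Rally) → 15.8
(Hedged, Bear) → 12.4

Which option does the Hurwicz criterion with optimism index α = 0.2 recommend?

Hedged

Bonds: 0.2·15.8 + 0.8·2.9 = 5.48
Cash: 0.2·16.9 + 0.8·0.9 = 4.1
Hedged: 0.2·16.6 + 0.8·5.9 = 8.04
Balanced: 0.2·9.2 + 0.8·2.5 = 3.84
Equity: 0.2·19.1 + 0.8·4.9 = 7.74
Highest Hurwicz score = 8.04 → Hedged.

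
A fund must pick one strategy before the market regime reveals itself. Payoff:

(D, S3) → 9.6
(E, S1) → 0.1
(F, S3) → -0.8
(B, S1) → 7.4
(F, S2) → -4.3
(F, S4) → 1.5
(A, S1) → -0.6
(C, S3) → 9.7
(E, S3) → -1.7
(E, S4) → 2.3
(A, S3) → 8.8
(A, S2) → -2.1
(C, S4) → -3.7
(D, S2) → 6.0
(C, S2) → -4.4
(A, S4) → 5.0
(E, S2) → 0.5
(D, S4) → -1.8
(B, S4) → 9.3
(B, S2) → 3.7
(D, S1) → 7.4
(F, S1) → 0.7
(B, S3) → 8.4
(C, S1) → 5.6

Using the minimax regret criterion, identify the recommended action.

Column bests: S1=7.4, S2=6.0, S3=9.7, S4=9.3.
A regrets: 8.0, 8.1, 0.9, 4.3 → max 8.1
B regrets: 0.0, 2.3, 1.3, 0.0 → max 2.3
C regrets: 1.8, 10.4, 0.0, 13.0 → max 13.0
D regrets: 0.0, 0.0, 0.1, 11.1 → max 11.1
E regrets: 7.3, 5.5, 11.4, 7.0 → max 11.4
F regrets: 6.7, 10.3, 10.5, 7.8 → max 10.5
Smallest max regret = 2.3 → B.

B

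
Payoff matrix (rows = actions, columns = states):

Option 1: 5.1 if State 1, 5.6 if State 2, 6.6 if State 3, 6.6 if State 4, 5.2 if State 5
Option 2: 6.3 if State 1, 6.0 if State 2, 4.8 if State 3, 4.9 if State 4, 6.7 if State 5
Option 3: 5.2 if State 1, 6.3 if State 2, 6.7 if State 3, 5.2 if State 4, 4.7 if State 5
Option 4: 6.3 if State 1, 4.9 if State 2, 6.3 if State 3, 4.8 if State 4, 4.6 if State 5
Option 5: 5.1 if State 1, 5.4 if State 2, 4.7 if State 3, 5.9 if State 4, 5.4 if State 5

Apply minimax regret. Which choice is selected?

Column bests: State 1=6.3, State 2=6.3, State 3=6.7, State 4=6.6, State 5=6.7.
Option 1 regrets: 1.2, 0.7, 0.1, 0.0, 1.5 → max 1.5
Option 2 regrets: 0.0, 0.3, 1.9, 1.7, 0.0 → max 1.9
Option 3 regrets: 1.1, 0.0, 0.0, 1.4, 2.0 → max 2.0
Option 4 regrets: 0.0, 1.4, 0.4, 1.8, 2.1 → max 2.1
Option 5 regrets: 1.2, 0.9, 2.0, 0.7, 1.3 → max 2.0
Smallest max regret = 1.5 → Option 1.

Option 1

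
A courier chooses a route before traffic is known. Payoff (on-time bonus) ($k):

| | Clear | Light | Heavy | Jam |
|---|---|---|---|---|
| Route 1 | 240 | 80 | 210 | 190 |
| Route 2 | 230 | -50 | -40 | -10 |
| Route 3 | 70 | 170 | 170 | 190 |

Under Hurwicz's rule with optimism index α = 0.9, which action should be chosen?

Route 1: 0.9·240 + 0.1·80 = 224
Route 2: 0.9·230 + 0.1·(-50) = 202
Route 3: 0.9·190 + 0.1·70 = 178
Highest Hurwicz score = 224 → Route 1.

Route 1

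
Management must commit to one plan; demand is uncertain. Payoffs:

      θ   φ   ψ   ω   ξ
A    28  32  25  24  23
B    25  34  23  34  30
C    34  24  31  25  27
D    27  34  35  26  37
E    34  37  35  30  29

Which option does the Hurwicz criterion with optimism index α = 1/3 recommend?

A: 1/3·32 + 2/3·23 = 26
B: 1/3·34 + 2/3·23 = 80/3
C: 1/3·34 + 2/3·24 = 82/3
D: 1/3·37 + 2/3·26 = 89/3
E: 1/3·37 + 2/3·29 = 95/3
Highest Hurwicz score = 95/3 → E.

E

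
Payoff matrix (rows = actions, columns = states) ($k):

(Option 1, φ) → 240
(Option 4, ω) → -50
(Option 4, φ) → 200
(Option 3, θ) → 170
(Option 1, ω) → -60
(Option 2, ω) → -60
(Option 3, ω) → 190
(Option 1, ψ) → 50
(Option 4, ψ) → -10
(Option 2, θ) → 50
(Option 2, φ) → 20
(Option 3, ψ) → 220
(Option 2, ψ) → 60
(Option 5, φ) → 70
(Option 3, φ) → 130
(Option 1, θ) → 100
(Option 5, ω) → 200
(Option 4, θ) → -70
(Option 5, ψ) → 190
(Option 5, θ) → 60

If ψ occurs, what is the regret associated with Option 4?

Best payoff under ψ is 220.
Regret = 220 − (-10) = 230.

230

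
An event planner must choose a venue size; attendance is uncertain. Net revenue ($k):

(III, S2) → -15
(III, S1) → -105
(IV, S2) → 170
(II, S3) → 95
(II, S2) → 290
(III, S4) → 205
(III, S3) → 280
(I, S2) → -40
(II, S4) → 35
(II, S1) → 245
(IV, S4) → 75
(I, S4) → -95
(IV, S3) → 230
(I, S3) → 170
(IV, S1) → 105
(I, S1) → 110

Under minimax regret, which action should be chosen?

Column bests: S1=245, S2=290, S3=280, S4=205.
I regrets: 135, 330, 110, 300 → max 330
II regrets: 0, 0, 185, 170 → max 185
III regrets: 350, 305, 0, 0 → max 350
IV regrets: 140, 120, 50, 130 → max 140
Smallest max regret = 140 → IV.

IV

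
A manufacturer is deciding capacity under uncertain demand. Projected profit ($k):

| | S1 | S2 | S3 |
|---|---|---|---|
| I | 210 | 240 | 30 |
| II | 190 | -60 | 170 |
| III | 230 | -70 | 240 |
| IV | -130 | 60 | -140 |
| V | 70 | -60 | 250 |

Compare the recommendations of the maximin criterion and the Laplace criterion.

maximin → I; laplace → I (agree)

Row minima: I=30, II=-60, III=-70, IV=-140, V=-60
Best worst-case = 30 → I.
Row averages: I=160, II=100, III=400/3, IV=-70, V=260/3
Highest average = 160 → I.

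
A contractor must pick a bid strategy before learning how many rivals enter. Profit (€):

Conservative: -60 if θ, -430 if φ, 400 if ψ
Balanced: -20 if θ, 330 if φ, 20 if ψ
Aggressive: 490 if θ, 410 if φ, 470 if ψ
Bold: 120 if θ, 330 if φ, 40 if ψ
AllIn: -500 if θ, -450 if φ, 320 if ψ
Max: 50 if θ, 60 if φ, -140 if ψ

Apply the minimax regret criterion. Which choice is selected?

Aggressive

Column bests: θ=490, φ=410, ψ=470.
Conservative regrets: 550, 840, 70 → max 840
Balanced regrets: 510, 80, 450 → max 510
Aggressive regrets: 0, 0, 0 → max 0
Bold regrets: 370, 80, 430 → max 430
AllIn regrets: 990, 860, 150 → max 990
Max regrets: 440, 350, 610 → max 610
Smallest max regret = 0 → Aggressive.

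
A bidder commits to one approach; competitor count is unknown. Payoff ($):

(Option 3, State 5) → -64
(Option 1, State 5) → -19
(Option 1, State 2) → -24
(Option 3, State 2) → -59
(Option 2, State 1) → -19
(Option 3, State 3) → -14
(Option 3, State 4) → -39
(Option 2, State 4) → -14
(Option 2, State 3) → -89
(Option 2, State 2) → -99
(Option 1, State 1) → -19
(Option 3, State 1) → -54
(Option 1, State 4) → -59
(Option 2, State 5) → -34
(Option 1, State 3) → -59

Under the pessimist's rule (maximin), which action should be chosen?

Row minima: Option 1=-59, Option 2=-99, Option 3=-64
Best worst-case = -59 → Option 1.

Option 1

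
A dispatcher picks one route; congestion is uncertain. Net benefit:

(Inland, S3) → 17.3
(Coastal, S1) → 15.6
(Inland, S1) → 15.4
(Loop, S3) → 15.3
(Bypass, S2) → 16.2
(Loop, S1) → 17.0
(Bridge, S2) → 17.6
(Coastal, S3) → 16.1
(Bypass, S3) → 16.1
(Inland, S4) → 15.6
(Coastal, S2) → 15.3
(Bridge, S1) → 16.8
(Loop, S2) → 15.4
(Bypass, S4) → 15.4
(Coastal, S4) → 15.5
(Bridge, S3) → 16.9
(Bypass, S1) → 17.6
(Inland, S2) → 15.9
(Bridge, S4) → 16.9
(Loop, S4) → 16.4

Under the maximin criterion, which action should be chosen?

Bridge

Row minima: Bypass=15.4, Loop=15.3, Bridge=16.8, Inland=15.4, Coastal=15.3
Best worst-case = 16.8 → Bridge.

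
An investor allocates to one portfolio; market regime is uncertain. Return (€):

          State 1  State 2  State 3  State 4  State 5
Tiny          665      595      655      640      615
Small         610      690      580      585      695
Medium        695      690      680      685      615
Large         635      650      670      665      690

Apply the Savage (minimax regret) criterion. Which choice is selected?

Column bests: State 1=695, State 2=690, State 3=680, State 4=685, State 5=695.
Tiny regrets: 30, 95, 25, 45, 80 → max 95
Small regrets: 85, 0, 100, 100, 0 → max 100
Medium regrets: 0, 0, 0, 0, 80 → max 80
Large regrets: 60, 40, 10, 20, 5 → max 60
Smallest max regret = 60 → Large.

Large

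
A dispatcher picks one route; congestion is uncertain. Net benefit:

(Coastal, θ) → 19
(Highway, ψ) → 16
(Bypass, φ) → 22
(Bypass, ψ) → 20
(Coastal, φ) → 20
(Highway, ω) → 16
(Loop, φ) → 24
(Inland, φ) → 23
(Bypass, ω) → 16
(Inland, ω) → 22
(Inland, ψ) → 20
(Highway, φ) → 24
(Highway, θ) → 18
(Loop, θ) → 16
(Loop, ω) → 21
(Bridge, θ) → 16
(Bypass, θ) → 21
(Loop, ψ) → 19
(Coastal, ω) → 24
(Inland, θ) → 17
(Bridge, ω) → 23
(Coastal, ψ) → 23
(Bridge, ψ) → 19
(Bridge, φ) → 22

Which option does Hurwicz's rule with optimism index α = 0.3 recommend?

Inland: 0.3·23 + 0.7·17 = 18.8
Bridge: 0.3·23 + 0.7·16 = 18.1
Loop: 0.3·24 + 0.7·16 = 18.4
Coastal: 0.3·24 + 0.7·19 = 20.5
Highway: 0.3·24 + 0.7·16 = 18.4
Bypass: 0.3·22 + 0.7·16 = 17.8
Highest Hurwicz score = 20.5 → Coastal.

Coastal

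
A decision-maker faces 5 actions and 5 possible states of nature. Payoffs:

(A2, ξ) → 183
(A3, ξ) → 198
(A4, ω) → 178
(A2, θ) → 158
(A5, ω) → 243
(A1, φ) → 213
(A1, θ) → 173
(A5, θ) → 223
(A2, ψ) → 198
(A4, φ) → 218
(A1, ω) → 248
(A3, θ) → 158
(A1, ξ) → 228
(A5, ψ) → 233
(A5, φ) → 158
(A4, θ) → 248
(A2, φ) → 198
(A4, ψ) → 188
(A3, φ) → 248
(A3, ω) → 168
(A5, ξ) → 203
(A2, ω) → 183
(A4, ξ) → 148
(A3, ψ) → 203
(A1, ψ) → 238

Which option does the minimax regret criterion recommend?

Column bests: θ=248, φ=248, ψ=238, ω=248, ξ=228.
A1 regrets: 75, 35, 0, 0, 0 → max 75
A2 regrets: 90, 50, 40, 65, 45 → max 90
A3 regrets: 90, 0, 35, 80, 30 → max 90
A4 regrets: 0, 30, 50, 70, 80 → max 80
A5 regrets: 25, 90, 5, 5, 25 → max 90
Smallest max regret = 75 → A1.

A1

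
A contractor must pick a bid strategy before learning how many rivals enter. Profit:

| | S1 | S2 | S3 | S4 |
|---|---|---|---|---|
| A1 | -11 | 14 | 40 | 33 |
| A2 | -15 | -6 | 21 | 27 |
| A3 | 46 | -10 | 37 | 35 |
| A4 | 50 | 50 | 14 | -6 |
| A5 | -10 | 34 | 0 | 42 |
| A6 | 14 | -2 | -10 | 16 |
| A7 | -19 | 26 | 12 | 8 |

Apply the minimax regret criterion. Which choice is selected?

A4

Column bests: S1=50, S2=50, S3=40, S4=42.
A1 regrets: 61, 36, 0, 9 → max 61
A2 regrets: 65, 56, 19, 15 → max 65
A3 regrets: 4, 60, 3, 7 → max 60
A4 regrets: 0, 0, 26, 48 → max 48
A5 regrets: 60, 16, 40, 0 → max 60
A6 regrets: 36, 52, 50, 26 → max 52
A7 regrets: 69, 24, 28, 34 → max 69
Smallest max regret = 48 → A4.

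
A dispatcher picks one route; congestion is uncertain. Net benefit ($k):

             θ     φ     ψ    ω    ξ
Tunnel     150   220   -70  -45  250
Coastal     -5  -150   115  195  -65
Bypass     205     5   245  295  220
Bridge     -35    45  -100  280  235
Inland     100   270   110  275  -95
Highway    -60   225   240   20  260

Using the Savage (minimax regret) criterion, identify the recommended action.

Column bests: θ=205, φ=270, ψ=245, ω=295, ξ=260.
Tunnel regrets: 55, 50, 315, 340, 10 → max 340
Coastal regrets: 210, 420, 130, 100, 325 → max 420
Bypass regrets: 0, 265, 0, 0, 40 → max 265
Bridge regrets: 240, 225, 345, 15, 25 → max 345
Inland regrets: 105, 0, 135, 20, 355 → max 355
Highway regrets: 265, 45, 5, 275, 0 → max 275
Smallest max regret = 265 → Bypass.

Bypass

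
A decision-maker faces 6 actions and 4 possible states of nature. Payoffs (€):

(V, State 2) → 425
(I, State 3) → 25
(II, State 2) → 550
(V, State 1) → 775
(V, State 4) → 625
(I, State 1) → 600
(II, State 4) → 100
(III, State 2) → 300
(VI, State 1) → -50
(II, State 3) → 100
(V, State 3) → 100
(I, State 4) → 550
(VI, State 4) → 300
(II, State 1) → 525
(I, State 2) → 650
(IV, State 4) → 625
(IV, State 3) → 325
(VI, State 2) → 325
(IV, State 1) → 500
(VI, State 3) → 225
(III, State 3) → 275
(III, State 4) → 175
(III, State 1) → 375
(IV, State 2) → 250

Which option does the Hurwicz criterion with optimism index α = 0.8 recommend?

I: 0.8·650 + 0.2·25 = 525
II: 0.8·550 + 0.2·100 = 460
III: 0.8·375 + 0.2·175 = 335
IV: 0.8·625 + 0.2·250 = 550
V: 0.8·775 + 0.2·100 = 640
VI: 0.8·325 + 0.2·(-50) = 250
Highest Hurwicz score = 640 → V.

V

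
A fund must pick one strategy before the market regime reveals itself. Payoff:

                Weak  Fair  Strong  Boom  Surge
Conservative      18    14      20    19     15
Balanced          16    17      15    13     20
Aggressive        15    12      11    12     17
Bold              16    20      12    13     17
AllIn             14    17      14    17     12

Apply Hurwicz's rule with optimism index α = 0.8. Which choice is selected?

Conservative

Conservative: 0.8·20 + 0.2·14 = 18.8
Balanced: 0.8·20 + 0.2·13 = 18.6
Aggressive: 0.8·17 + 0.2·11 = 15.8
Bold: 0.8·20 + 0.2·12 = 18.4
AllIn: 0.8·17 + 0.2·12 = 16
Highest Hurwicz score = 18.8 → Conservative.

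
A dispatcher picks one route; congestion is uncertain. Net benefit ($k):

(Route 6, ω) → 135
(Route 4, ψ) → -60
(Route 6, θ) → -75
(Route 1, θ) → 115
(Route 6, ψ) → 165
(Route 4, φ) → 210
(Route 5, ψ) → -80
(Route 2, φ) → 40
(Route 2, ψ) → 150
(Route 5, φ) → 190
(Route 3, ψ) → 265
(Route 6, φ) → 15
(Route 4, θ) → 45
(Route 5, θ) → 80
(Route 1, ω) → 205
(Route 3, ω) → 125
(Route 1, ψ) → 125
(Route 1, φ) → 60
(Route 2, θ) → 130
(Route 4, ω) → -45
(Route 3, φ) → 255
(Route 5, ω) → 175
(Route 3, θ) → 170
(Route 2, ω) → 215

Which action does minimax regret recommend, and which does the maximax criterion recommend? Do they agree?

Column bests: θ=170, φ=255, ψ=265, ω=215.
Route 1 regrets: 55, 195, 140, 10 → max 195
Route 2 regrets: 40, 215, 115, 0 → max 215
Route 3 regrets: 0, 0, 0, 90 → max 90
Route 4 regrets: 125, 45, 325, 260 → max 325
Route 5 regrets: 90, 65, 345, 40 → max 345
Route 6 regrets: 245, 240, 100, 80 → max 245
Smallest max regret = 90 → Route 3.
Row maxima: Route 1=205, Route 2=215, Route 3=265, Route 4=210, Route 5=190, Route 6=165
Best best-case = 265 → Route 3.

minimax regret → Route 3; maximax → Route 3 (agree)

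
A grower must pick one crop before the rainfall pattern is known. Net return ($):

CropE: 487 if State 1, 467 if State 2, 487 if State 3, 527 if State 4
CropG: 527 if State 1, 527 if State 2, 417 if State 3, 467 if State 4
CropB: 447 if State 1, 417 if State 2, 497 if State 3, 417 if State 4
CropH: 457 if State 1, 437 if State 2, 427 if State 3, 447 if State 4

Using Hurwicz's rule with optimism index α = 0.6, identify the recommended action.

CropE

CropE: 0.6·527 + 0.4·467 = 503
CropG: 0.6·527 + 0.4·417 = 483
CropB: 0.6·497 + 0.4·417 = 465
CropH: 0.6·457 + 0.4·427 = 445
Highest Hurwicz score = 503 → CropE.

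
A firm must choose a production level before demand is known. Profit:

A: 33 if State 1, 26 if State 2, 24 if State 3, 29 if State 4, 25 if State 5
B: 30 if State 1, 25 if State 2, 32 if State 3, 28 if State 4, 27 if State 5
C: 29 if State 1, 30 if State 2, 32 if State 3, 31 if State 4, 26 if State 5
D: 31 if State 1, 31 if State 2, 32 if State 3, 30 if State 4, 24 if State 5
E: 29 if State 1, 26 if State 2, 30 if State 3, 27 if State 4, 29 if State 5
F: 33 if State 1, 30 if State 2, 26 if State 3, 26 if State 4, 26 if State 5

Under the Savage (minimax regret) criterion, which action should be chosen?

C

Column bests: State 1=33, State 2=31, State 3=32, State 4=31, State 5=29.
A regrets: 0, 5, 8, 2, 4 → max 8
B regrets: 3, 6, 0, 3, 2 → max 6
C regrets: 4, 1, 0, 0, 3 → max 4
D regrets: 2, 0, 0, 1, 5 → max 5
E regrets: 4, 5, 2, 4, 0 → max 5
F regrets: 0, 1, 6, 5, 3 → max 6
Smallest max regret = 4 → C.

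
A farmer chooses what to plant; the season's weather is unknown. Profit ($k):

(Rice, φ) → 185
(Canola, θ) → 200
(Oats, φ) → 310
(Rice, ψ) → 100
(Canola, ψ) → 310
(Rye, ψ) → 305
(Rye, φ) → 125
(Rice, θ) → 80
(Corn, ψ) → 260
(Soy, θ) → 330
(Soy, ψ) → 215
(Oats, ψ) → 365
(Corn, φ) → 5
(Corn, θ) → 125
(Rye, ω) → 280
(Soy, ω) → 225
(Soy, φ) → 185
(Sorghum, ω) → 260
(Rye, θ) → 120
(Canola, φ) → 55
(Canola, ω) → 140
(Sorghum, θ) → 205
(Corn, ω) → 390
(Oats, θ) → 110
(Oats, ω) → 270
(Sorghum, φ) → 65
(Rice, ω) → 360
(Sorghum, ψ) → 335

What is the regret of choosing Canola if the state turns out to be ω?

250

Best payoff under ω is 390.
Regret = 390 − 140 = 250.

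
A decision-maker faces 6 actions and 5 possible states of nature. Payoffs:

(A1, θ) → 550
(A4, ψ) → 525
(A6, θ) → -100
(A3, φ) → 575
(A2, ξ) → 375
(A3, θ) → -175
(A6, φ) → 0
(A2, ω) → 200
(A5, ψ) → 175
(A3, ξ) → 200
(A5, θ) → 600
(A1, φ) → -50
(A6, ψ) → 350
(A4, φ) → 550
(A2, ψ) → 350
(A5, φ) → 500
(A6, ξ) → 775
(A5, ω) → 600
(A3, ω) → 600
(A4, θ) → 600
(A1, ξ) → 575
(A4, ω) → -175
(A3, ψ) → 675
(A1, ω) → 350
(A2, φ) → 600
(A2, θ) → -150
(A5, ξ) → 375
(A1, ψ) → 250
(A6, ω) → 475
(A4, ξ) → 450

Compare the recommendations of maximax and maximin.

Row maxima: A1=575, A2=600, A3=675, A4=600, A5=600, A6=775
Best best-case = 775 → A6.
Row minima: A1=-50, A2=-150, A3=-175, A4=-175, A5=175, A6=-100
Best worst-case = 175 → A5.

maximax → A6; maximin → A5 (disagree)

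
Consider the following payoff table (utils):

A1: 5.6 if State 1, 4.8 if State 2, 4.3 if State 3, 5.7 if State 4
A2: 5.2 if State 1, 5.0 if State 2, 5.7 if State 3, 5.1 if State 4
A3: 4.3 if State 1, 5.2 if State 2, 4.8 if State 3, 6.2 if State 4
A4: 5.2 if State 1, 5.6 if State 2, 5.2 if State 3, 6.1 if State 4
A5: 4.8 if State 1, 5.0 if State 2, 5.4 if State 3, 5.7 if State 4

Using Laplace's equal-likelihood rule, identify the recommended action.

A4

Row averages: A1=5.1, A2=5.25, A3=5.125, A4=5.525, A5=5.225
Highest average = 5.525 → A4.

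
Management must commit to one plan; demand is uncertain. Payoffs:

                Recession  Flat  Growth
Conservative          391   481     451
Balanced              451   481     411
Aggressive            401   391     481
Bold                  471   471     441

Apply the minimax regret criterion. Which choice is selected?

Bold

Column bests: Recession=471, Flat=481, Growth=481.
Conservative regrets: 80, 0, 30 → max 80
Balanced regrets: 20, 0, 70 → max 70
Aggressive regrets: 70, 90, 0 → max 90
Bold regrets: 0, 10, 40 → max 40
Smallest max regret = 40 → Bold.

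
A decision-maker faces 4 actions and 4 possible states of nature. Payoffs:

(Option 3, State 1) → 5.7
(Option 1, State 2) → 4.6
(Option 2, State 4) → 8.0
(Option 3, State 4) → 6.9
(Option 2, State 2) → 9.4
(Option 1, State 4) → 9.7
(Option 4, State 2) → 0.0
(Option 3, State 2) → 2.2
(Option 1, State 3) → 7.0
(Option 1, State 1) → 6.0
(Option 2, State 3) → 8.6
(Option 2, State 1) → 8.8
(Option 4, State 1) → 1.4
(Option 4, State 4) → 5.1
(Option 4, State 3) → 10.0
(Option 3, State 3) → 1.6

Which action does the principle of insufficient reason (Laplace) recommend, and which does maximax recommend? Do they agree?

Row averages: Option 1=6.825, Option 2=8.7, Option 3=4.1, Option 4=4.125
Highest average = 8.7 → Option 2.
Row maxima: Option 1=9.7, Option 2=9.4, Option 3=6.9, Option 4=10.0
Best best-case = 10.0 → Option 4.

laplace → Option 2; maximax → Option 4 (disagree)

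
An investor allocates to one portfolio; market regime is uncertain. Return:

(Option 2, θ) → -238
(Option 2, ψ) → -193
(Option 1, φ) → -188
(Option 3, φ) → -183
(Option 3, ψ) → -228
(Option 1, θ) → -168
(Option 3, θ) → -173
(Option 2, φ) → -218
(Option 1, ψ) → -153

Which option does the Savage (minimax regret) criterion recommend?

Option 1

Column bests: θ=-168, φ=-183, ψ=-153.
Option 1 regrets: 0, 5, 0 → max 5
Option 2 regrets: 70, 35, 40 → max 70
Option 3 regrets: 5, 0, 75 → max 75
Smallest max regret = 5 → Option 1.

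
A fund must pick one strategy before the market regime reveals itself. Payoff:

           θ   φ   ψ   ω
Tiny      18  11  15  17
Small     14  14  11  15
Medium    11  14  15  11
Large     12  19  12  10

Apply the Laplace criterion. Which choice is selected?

Row averages: Tiny=15.25, Small=13.5, Medium=12.75, Large=13.25
Highest average = 15.25 → Tiny.

Tiny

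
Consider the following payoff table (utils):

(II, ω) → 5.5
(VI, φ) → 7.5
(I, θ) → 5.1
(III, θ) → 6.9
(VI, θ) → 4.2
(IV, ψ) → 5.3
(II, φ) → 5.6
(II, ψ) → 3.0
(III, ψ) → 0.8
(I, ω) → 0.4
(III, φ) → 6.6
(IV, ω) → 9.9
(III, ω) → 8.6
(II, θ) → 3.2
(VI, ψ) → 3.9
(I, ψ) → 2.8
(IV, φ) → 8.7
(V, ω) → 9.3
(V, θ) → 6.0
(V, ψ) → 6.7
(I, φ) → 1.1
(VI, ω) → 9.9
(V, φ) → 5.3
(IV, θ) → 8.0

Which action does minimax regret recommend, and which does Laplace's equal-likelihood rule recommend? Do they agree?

minimax regret → IV; laplace → IV (agree)

Column bests: θ=8.0, φ=8.7, ψ=6.7, ω=9.9.
I regrets: 2.9, 7.6, 3.9, 9.5 → max 9.5
II regrets: 4.8, 3.1, 3.7, 4.4 → max 4.8
III regrets: 1.1, 2.1, 5.9, 1.3 → max 5.9
IV regrets: 0.0, 0.0, 1.4, 0.0 → max 1.4
V regrets: 2.0, 3.4, 0.0, 0.6 → max 3.4
VI regrets: 3.8, 1.2, 2.8, 0.0 → max 3.8
Smallest max regret = 1.4 → IV.
Row averages: I=2.35, II=4.325, III=5.725, IV=7.975, V=6.825, VI=6.375
Highest average = 7.975 → IV.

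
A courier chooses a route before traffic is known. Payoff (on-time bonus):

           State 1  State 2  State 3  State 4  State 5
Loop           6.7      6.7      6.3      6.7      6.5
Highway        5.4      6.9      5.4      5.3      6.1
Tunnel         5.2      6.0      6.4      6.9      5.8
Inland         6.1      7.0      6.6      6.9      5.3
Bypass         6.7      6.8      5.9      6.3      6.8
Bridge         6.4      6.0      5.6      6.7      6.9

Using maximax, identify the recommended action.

Row maxima: Loop=6.7, Highway=6.9, Tunnel=6.9, Inland=7.0, Bypass=6.8, Bridge=6.9
Best best-case = 7.0 → Inland.

Inland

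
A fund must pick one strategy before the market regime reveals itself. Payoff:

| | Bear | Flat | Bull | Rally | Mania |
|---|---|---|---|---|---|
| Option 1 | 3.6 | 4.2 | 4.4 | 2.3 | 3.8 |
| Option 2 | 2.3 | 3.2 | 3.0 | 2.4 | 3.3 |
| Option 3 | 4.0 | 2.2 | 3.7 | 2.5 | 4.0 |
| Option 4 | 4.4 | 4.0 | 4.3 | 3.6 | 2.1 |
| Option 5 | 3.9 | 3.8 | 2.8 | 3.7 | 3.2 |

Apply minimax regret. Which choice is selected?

Column bests: Bear=4.4, Flat=4.2, Bull=4.4, Rally=3.7, Mania=4.0.
Option 1 regrets: 0.8, 0.0, 0.0, 1.4, 0.2 → max 1.4
Option 2 regrets: 2.1, 1.0, 1.4, 1.3, 0.7 → max 2.1
Option 3 regrets: 0.4, 2.0, 0.7, 1.2, 0.0 → max 2.0
Option 4 regrets: 0.0, 0.2, 0.1, 0.1, 1.9 → max 1.9
Option 5 regrets: 0.5, 0.4, 1.6, 0.0, 0.8 → max 1.6
Smallest max regret = 1.4 → Option 1.

Option 1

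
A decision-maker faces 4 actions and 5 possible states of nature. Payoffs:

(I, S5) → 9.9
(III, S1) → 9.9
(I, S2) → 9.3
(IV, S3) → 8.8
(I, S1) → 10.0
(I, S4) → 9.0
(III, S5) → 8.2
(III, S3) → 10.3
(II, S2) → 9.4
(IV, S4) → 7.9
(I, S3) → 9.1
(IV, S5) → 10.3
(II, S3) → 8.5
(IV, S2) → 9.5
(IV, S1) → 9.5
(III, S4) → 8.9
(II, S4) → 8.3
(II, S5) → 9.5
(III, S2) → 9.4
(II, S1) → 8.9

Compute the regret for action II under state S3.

1.8

Best payoff under S3 is 10.3.
Regret = 10.3 − 8.5 = 1.8.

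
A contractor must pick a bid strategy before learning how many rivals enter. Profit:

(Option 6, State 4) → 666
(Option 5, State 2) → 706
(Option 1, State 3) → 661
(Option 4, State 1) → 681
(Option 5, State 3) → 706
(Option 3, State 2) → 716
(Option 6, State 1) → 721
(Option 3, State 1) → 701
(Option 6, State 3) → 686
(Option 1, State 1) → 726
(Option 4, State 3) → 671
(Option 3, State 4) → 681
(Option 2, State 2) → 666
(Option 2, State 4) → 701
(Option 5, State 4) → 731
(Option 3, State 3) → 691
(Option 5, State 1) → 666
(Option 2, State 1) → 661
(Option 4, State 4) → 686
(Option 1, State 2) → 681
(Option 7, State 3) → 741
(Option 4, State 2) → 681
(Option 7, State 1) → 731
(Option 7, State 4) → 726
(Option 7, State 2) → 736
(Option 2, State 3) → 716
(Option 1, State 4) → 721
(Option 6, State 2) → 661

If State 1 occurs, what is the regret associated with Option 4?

50

Best payoff under State 1 is 731.
Regret = 731 − 681 = 50.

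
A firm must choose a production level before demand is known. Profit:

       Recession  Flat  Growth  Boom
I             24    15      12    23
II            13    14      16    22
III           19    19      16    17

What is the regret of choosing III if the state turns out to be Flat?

Best payoff under Flat is 19.
Regret = 19 − 19 = 0.

0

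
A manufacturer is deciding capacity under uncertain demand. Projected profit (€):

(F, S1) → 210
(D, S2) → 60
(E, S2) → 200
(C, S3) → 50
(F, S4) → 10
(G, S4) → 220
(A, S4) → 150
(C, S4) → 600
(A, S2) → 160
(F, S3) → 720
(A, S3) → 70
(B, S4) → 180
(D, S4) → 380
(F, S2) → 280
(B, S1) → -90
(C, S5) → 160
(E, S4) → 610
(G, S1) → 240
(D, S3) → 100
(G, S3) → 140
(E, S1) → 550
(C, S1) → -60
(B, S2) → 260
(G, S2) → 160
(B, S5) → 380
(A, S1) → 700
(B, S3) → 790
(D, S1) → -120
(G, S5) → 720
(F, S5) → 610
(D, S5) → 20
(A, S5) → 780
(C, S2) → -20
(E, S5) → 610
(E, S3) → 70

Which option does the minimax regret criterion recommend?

F

Column bests: S1=700, S2=280, S3=790, S4=610, S5=780.
A regrets: 0, 120, 720, 460, 0 → max 720
B regrets: 790, 20, 0, 430, 400 → max 790
C regrets: 760, 300, 740, 10, 620 → max 760
D regrets: 820, 220, 690, 230, 760 → max 820
E regrets: 150, 80, 720, 0, 170 → max 720
F regrets: 490, 0, 70, 600, 170 → max 600
G regrets: 460, 120, 650, 390, 60 → max 650
Smallest max regret = 600 → F.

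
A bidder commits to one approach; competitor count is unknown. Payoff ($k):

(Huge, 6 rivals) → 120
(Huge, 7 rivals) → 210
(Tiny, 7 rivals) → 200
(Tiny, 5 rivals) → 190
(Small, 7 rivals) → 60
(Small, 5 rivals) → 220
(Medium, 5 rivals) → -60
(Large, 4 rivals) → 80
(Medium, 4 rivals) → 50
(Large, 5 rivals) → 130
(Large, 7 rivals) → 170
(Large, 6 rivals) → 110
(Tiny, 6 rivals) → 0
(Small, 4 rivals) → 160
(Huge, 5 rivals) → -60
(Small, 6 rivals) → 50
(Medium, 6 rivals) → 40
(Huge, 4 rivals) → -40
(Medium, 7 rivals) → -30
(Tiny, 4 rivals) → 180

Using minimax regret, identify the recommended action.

Large

Column bests: 4 rivals=180, 5 rivals=220, 6 rivals=120, 7 rivals=210.
Tiny regrets: 0, 30, 120, 10 → max 120
Small regrets: 20, 0, 70, 150 → max 150
Medium regrets: 130, 280, 80, 240 → max 280
Large regrets: 100, 90, 10, 40 → max 100
Huge regrets: 220, 280, 0, 0 → max 280
Smallest max regret = 100 → Large.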